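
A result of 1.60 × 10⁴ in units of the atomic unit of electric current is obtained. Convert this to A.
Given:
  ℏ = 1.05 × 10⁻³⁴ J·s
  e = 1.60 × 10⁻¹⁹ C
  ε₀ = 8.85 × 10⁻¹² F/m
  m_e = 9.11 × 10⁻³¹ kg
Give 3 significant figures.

One atomic unit of electric current: I_au = e E_h/ℏ = m_e e⁵/((4πε₀)²ℏ³) = 6.67 × 10⁻³ A.
1.60 × 10⁴ × 6.67 × 10⁻³ A = 107 A

107 A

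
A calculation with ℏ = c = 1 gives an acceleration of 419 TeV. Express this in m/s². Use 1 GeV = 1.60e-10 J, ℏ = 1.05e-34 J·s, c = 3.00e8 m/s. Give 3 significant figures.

Acceleration is [L]/[T]² = c·[E]/ℏ.
1 GeV → c/ℏ × (1 GeV in J) = 4.57e32 m/s².
Convert the energy scale: 419 TeV = 4.19e5 GeV.
Result: 4.19e5 × 4.57e32 = 1.92e38 m/s².

1.92e38 m/s²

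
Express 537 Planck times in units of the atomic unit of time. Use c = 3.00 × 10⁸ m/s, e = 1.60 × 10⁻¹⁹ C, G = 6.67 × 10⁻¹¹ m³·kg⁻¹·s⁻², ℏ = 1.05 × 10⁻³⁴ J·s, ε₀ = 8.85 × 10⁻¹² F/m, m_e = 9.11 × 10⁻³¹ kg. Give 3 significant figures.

1.20 × 10⁻²⁴

Planck time: t_P = √(ℏG/c⁵) = 5.37 × 10⁻⁴⁴ s
atomic unit of time: τ_au = (4πε₀)²ℏ³/(m_e e⁴) = 2.40 × 10⁻¹⁷ s
537 × 5.37 × 10⁻⁴⁴ / 2.40 × 10⁻¹⁷ = 1.20 × 10⁻²⁴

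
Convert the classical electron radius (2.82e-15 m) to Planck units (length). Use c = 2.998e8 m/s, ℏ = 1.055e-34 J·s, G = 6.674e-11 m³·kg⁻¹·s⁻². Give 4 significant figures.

Planck length: ℓ_P = √(ℏG/c³) = 1.616e-35 m.
2.82e-15 / 1.616e-35 = 1.745e20

1.745e20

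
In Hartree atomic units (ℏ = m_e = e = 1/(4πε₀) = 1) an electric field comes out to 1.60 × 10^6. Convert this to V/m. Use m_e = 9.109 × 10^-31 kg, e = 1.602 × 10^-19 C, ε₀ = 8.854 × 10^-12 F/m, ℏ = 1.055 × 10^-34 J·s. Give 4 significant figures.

8.209 × 10^17 V/m

One atomic unit of electric field: E_au = E_h/(e a₀) = m_e²e⁵/((4πε₀)³ℏ⁴) = 5.131 × 10^11 V/m.
1.60 × 10^6 × 5.131 × 10^11 V/m = 8.209 × 10^17 V/m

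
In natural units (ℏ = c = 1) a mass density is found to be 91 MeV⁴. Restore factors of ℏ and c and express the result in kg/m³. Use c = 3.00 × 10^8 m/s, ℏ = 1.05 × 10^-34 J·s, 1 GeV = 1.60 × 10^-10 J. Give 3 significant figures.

Mass density is [E]/(c²[L]³) = [E]⁴/(ℏ³c⁵).
1 GeV⁴ → 1/(ℏ³c⁵) × (1 GeV in J)⁴ = 2.33 × 10^20 kg/m³.
Convert the energy scale: 91 MeV⁴ = 9.10 × 10^-11 GeV⁴.
Result: 9.10 × 10^-11 × 2.33 × 10^20 = 2.12 × 10^10 kg/m³.

2.12 × 10^10 kg/m³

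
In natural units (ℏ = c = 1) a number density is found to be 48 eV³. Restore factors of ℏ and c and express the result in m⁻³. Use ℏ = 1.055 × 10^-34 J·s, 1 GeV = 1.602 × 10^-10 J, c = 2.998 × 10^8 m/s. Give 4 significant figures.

6.237 × 10^21 m⁻³

Number density is [L]⁻³ = [E]³/(ℏc)³.
1 GeV³ → 1/(ℏc)³ × (1 GeV in J)³ = 1.299 × 10^47 m⁻³.
Convert the energy scale: 48 eV³ = 4.80 × 10^-26 GeV³.
Result: 4.80 × 10^-26 × 1.299 × 10^47 = 6.237 × 10^21 m⁻³.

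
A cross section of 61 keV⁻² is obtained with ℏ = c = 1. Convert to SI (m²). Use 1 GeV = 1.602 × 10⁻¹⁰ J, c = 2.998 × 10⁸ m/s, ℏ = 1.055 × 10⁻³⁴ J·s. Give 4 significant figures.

Area is [L]² = [E]⁻²·(ℏc)²; restore (ℏc)².
1 GeV⁻² → (ℏc)² × (1 GeV in J)⁻² = 3.898 × 10⁻³² m².
Convert the energy scale: 61 keV⁻² = 6.10 × 10¹³ GeV⁻².
Result: 6.10 × 10¹³ × 3.898 × 10⁻³² = 2.378 × 10⁻¹⁸ m².

2.378 × 10⁻¹⁸ m²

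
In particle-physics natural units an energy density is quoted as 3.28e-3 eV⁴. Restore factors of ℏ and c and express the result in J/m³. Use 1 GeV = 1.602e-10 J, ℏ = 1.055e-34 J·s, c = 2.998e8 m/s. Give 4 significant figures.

[E]/[L]³ = [E]⁴/(ℏc)³; restore (ℏc)⁻³.
1 GeV⁴ → 1/(ℏc)³ × (1 GeV in J)⁴ = 2.082e37 J/m³.
Convert the energy scale: 3.28e-3 eV⁴ = 3.28e-39 GeV⁴.
Result: 3.28e-39 × 2.082e37 = 0.06828 J/m³.

0.06828 J/m³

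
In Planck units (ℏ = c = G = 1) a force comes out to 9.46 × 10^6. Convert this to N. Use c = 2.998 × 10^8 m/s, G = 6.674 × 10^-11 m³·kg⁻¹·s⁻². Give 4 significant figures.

1.145 × 10^51 N

One Planck force: F_P = c⁴/G = 1.210 × 10^44 N.
9.46 × 10^6 × 1.210 × 10^44 N = 1.145 × 10^51 N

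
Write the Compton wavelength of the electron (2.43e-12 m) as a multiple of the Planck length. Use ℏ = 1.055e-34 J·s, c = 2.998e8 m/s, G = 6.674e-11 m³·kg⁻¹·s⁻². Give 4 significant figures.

1.503e23

Planck length: ℓ_P = √(ℏG/c³) = 1.616e-35 m.
2.43e-12 / 1.616e-35 = 1.503e23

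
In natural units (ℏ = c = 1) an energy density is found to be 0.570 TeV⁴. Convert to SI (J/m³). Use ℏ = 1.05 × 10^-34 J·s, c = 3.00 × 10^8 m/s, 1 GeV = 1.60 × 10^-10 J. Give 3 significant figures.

1.20 × 10^49 J/m³

[E]/[L]³ = [E]⁴/(ℏc)³; restore (ℏc)⁻³.
1 GeV⁴ → 1/(ℏc)³ × (1 GeV in J)⁴ = 2.10 × 10^37 J/m³.
Convert the energy scale: 0.570 TeV⁴ = 5.70 × 10^11 GeV⁴.
Result: 5.70 × 10^11 × 2.10 × 10^37 = 1.20 × 10^49 J/m³.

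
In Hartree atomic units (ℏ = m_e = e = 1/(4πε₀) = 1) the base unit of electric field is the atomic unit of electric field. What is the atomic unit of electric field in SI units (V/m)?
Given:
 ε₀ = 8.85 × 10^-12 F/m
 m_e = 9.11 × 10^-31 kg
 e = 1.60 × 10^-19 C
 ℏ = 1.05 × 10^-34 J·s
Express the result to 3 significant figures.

E_au = E_h/(e a₀) = m_e²e⁵/((4πε₀)³ℏ⁴)
E_h = 4.38 × 10^-18 J
a₀ = 5.26 × 10^-11 m
E_h/(e·a₀) = 5.20 × 10^11 V/m

5.20 × 10^11 V/m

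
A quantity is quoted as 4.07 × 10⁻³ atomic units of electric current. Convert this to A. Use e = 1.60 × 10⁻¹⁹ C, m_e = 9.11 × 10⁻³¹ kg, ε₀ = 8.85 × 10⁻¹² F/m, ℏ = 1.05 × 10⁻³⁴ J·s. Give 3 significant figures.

2.72 × 10⁻⁵ A

One atomic unit of electric current: I_au = e E_h/ℏ = m_e e⁵/((4πε₀)²ℏ³) = 6.67 × 10⁻³ A.
4.07 × 10⁻³ × 6.67 × 10⁻³ A = 2.72 × 10⁻⁵ A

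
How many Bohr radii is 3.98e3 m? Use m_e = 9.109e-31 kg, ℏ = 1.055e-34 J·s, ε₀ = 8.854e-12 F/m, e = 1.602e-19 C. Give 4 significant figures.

7.513e13

Bohr radius: a₀ = 4πε₀ℏ²/(m_e e²) = 5.297e-11 m.
3.98e3 / 5.297e-11 = 7.513e13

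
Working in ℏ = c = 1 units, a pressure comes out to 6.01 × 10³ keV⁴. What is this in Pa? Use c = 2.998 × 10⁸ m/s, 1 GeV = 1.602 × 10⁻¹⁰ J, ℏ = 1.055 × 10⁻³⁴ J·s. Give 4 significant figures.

Pressure is [E]/[L]³ = [E]⁴/(ℏc)³.
1 GeV⁴ → 1/(ℏc)³ × (1 GeV in J)⁴ = 2.082 × 10³⁷ Pa.
Convert the energy scale: 6.01 × 10³ keV⁴ = 6.01 × 10⁻²¹ GeV⁴.
Result: 6.01 × 10⁻²¹ × 2.082 × 10³⁷ = 1.251 × 10¹⁷ Pa.

1.251 × 10¹⁷ Pa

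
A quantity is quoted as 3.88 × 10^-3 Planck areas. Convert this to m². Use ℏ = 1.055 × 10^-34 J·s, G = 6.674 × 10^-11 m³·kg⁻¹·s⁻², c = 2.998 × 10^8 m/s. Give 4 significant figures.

1.014 × 10^-72 m²

One Planck area: A_P = ℏG/c³ = 2.613 × 10^-70 m².
3.88 × 10^-3 × 2.613 × 10^-70 m² = 1.014 × 10^-72 m²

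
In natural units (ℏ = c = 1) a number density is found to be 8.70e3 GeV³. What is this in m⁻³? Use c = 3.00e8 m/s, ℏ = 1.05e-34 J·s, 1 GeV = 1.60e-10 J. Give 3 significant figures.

1.14e51 m⁻³

Number density is [L]⁻³ = [E]³/(ℏc)³.
1 GeV³ → 1/(ℏc)³ × (1 GeV in J)³ = 1.31e47 m⁻³.
Result: 8.70e3 × 1.31e47 = 1.14e51 m⁻³.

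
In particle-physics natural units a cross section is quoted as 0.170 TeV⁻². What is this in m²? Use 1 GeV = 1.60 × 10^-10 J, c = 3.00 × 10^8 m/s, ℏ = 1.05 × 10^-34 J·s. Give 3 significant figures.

Area is [L]² = [E]⁻²·(ℏc)²; restore (ℏc)².
1 GeV⁻² → (ℏc)² × (1 GeV in J)⁻² = 3.88 × 10^-32 m².
Convert the energy scale: 0.170 TeV⁻² = 1.70 × 10^-7 GeV⁻².
Result: 1.70 × 10^-7 × 3.88 × 10^-32 = 6.59 × 10^-39 m².

6.59 × 10^-39 m²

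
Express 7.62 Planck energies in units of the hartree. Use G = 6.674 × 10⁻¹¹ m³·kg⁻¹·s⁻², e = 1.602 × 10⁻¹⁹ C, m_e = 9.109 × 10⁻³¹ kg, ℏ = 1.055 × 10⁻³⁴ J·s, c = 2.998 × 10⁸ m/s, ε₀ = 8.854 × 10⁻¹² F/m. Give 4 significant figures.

3.424 × 10²⁷

Planck energy: E_P = √(ℏc⁵/G) = 1.957 × 10⁹ J
hartree: E_h = m_e e⁴/(4πε₀ℏ)² = 4.354 × 10⁻¹⁸ J
7.62 × 1.957 × 10⁹ / 4.354 × 10⁻¹⁸ = 3.424 × 10²⁷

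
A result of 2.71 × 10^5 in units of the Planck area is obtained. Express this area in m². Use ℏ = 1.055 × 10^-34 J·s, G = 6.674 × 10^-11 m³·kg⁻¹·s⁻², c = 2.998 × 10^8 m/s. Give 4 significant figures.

7.081 × 10^-65 m²

One Planck area: A_P = ℏG/c³ = 2.613 × 10^-70 m².
2.71 × 10^5 × 2.613 × 10^-70 m² = 7.081 × 10^-65 m²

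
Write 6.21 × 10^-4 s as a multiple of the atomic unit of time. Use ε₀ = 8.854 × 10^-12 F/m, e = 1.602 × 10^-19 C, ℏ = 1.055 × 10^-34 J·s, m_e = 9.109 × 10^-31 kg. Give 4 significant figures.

2.563 × 10^13

atomic unit of time: τ_au = (4πε₀)²ℏ³/(m_e e⁴) = 2.423 × 10^-17 s.
6.21 × 10^-4 / 2.423 × 10^-17 = 2.563 × 10^13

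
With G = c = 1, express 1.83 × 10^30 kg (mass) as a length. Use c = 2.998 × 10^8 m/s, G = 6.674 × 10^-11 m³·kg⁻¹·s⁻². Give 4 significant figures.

In G = c = 1 units mass has dimensions of length; the conversion factor is G/c².
1.83 × 10^30 kg × (G/c²) = 1.359 × 10^3 m

1.359 × 10^3 m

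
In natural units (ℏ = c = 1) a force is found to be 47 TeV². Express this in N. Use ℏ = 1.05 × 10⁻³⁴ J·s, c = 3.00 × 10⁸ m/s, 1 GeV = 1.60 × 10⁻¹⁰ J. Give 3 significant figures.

3.82 × 10¹³ N

Force is [E]/[L] = [E]²/(ℏc); restore (ℏc)⁻¹.
1 GeV² → 1/(ℏc) × (1 GeV in J)² = 8.13 × 10⁵ N.
Convert the energy scale: 47 TeV² = 4.70 × 10⁷ GeV².
Result: 4.70 × 10⁷ × 8.13 × 10⁵ = 3.82 × 10¹³ N.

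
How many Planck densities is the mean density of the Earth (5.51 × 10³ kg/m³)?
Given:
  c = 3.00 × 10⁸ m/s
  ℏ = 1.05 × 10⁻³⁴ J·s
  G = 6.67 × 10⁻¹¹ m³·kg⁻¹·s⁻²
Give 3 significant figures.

1.06 × 10⁻⁹³

Planck density: ρ_P = c⁵/(ℏG²) = 5.20 × 10⁹⁶ kg/m³.
5.51 × 10³ / 5.20 × 10⁹⁶ = 1.06 × 10⁻⁹³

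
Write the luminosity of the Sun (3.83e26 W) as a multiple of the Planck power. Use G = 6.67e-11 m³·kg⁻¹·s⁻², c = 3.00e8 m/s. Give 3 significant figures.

1.05e-26

Planck power: P_P = c⁵/G = 3.64e52 W.
3.83e26 / 3.64e52 = 1.05e-26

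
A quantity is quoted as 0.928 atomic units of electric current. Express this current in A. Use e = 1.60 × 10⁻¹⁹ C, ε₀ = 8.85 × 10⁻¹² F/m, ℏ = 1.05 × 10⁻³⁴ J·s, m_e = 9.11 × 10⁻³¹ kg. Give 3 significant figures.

6.19 × 10⁻³ A

One atomic unit of electric current: I_au = e E_h/ℏ = m_e e⁵/((4πε₀)²ℏ³) = 6.67 × 10⁻³ A.
0.928 × 6.67 × 10⁻³ A = 6.19 × 10⁻³ A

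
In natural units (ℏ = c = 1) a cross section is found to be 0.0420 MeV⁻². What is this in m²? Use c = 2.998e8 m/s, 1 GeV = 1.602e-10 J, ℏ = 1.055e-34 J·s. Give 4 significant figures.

1.637e-27 m²

Area is [L]² = [E]⁻²·(ℏc)²; restore (ℏc)².
1 GeV⁻² → (ℏc)² × (1 GeV in J)⁻² = 3.898e-32 m².
Convert the energy scale: 0.0420 MeV⁻² = 4.20e4 GeV⁻².
Result: 4.20e4 × 3.898e-32 = 1.637e-27 m².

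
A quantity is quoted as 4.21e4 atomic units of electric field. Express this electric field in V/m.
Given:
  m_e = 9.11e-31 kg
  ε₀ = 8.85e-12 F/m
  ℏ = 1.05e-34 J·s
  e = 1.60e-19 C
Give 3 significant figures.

One atomic unit of electric field: E_au = E_h/(e a₀) = m_e²e⁵/((4πε₀)³ℏ⁴) = 5.20e11 V/m.
4.21e4 × 5.20e11 V/m = 2.19e16 V/m

2.19e16 V/m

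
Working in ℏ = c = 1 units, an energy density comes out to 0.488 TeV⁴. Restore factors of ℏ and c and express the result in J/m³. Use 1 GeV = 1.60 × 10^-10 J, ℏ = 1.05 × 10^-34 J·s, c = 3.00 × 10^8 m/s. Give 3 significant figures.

[E]/[L]³ = [E]⁴/(ℏc)³; restore (ℏc)⁻³.
1 GeV⁴ → 1/(ℏc)³ × (1 GeV in J)⁴ = 2.10 × 10^37 J/m³.
Convert the energy scale: 0.488 TeV⁴ = 4.88 × 10^11 GeV⁴.
Result: 4.88 × 10^11 × 2.10 × 10^37 = 1.02 × 10^49 J/m³.

1.02 × 10^49 J/m³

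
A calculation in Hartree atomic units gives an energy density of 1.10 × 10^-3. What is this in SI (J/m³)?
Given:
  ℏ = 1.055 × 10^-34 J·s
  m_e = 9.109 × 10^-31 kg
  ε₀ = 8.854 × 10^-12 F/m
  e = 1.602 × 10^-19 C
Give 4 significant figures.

3.222 × 10^10 J/m³

One atomic unit of energy density: u_au = E_h/a₀³ = m_e⁴e¹⁰/((4πε₀)⁵ℏ⁸) = 2.929 × 10^13 J/m³.
1.10 × 10^-3 × 2.929 × 10^13 J/m³ = 3.222 × 10^10 J/m³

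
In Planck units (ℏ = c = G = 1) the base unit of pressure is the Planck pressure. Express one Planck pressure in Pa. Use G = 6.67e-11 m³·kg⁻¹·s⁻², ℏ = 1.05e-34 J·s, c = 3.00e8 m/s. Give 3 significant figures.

p_P = c⁷/(ℏG²)
  = 2.19e59 / 4.67e-55
  = 4.68e113 Pa

4.68e113 Pa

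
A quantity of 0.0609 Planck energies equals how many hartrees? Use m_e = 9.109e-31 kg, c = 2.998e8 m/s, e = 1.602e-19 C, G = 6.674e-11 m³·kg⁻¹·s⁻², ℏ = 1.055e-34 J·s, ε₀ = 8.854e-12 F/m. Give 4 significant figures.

Planck energy: E_P = √(ℏc⁵/G) = 1.957e9 J
hartree: E_h = m_e e⁴/(4πε₀ℏ)² = 4.354e-18 J
0.0609 × 1.957e9 / 4.354e-18 = 2.737e25

2.737e25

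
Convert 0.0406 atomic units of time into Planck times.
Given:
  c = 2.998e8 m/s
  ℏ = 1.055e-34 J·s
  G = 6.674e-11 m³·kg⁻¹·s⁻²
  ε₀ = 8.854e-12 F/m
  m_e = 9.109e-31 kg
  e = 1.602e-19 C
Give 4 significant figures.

atomic unit of time: τ_au = (4πε₀)²ℏ³/(m_e e⁴) = 2.423e-17 s
Planck time: t_P = √(ℏG/c⁵) = 5.392e-44 s
0.0406 × 2.423e-17 / 5.392e-44 = 1.824e25

1.824e25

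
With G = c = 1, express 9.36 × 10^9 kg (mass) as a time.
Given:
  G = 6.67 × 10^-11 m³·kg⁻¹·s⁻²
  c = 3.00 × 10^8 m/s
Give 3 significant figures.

2.31 × 10^-26 s

Mass → time via G/c³.
9.36 × 10^9 kg × (G/c³) = 2.31 × 10^-26 s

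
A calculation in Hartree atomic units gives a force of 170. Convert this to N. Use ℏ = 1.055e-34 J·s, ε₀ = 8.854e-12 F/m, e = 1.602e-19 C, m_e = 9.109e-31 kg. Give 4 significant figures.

One atomic unit of force: F_au = E_h/a₀ = m_e²e⁶/((4πε₀)³ℏ⁴) = 8.220e-8 N.
170 × 8.220e-8 N = 1.397e-5 N

1.397e-5 N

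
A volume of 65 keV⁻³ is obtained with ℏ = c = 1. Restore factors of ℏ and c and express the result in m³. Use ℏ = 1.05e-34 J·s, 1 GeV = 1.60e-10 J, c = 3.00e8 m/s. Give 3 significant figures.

Volume is [L]³ = [E]⁻³·(ℏc)³.
1 GeV⁻³ → (ℏc)³ × (1 GeV in J)⁻³ = 7.63e-48 m³.
Convert the energy scale: 65 keV⁻³ = 6.50e19 GeV⁻³.
Result: 6.50e19 × 7.63e-48 = 4.96e-28 m³.

4.96e-28 m³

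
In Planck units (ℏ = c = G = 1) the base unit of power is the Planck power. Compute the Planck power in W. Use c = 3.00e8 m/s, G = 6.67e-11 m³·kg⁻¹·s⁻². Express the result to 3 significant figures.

3.64e52 W

P_P = c⁵/G
  = 2.43e42 / 6.67e-11
  = 3.64e52 W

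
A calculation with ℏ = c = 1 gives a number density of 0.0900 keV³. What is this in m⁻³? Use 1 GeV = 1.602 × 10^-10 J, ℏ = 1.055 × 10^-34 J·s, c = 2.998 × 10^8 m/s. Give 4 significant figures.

1.169 × 10^28 m⁻³

Number density is [L]⁻³ = [E]³/(ℏc)³.
1 GeV³ → 1/(ℏc)³ × (1 GeV in J)³ = 1.299 × 10^47 m⁻³.
Convert the energy scale: 0.0900 keV³ = 9.00 × 10^-20 GeV³.
Result: 9.00 × 10^-20 × 1.299 × 10^47 = 1.169 × 10^28 m⁻³.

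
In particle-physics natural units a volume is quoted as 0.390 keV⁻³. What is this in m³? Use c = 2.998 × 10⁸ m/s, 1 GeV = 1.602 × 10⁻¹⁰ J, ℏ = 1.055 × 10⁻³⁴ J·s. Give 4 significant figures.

Volume is [L]³ = [E]⁻³·(ℏc)³.
1 GeV⁻³ → (ℏc)³ × (1 GeV in J)⁻³ = 7.696 × 10⁻⁴⁸ m³.
Convert the energy scale: 0.390 keV⁻³ = 3.90 × 10¹⁷ GeV⁻³.
Result: 3.90 × 10¹⁷ × 7.696 × 10⁻⁴⁸ = 3.001 × 10⁻³⁰ m³.

3.001 × 10⁻³⁰ m³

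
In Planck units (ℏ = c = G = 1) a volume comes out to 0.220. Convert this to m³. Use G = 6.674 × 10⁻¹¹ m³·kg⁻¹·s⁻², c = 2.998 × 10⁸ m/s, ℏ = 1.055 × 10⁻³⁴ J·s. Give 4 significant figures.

One Planck volume: V_P = (ℏG/c³)^(3/2) = 4.224 × 10⁻¹⁰⁵ m³.
0.220 × 4.224 × 10⁻¹⁰⁵ m³ = 9.293 × 10⁻¹⁰⁶ m³

9.293 × 10⁻¹⁰⁶ m³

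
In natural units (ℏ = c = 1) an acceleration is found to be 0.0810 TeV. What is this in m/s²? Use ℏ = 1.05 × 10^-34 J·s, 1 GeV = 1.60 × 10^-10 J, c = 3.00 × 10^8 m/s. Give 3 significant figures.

3.70 × 10^34 m/s²

Acceleration is [L]/[T]² = c·[E]/ℏ.
1 GeV → c/ℏ × (1 GeV in J) = 4.57 × 10^32 m/s².
Convert the energy scale: 0.0810 TeV = 81 GeV.
Result: 81 × 4.57 × 10^32 = 3.70 × 10^34 m/s².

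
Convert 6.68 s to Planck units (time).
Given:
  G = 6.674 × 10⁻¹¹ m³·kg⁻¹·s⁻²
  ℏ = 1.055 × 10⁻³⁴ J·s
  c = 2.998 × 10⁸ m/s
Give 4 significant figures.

1.239 × 10⁴⁴

Planck time: t_P = √(ℏG/c⁵) = 5.392 × 10⁻⁴⁴ s.
6.68 / 5.392 × 10⁻⁴⁴ = 1.239 × 10⁴⁴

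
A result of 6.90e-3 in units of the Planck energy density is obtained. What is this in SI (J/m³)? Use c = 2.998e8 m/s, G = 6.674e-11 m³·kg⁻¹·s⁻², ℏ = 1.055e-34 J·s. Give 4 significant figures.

3.196e111 J/m³

One Planck energy density: u_P = c⁷/(ℏG²) = 4.632e113 J/m³.
6.90e-3 × 4.632e113 J/m³ = 3.196e111 J/m³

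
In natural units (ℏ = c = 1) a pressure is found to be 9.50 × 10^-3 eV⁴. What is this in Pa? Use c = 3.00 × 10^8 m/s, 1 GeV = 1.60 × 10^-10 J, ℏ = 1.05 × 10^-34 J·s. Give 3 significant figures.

0.199 Pa

Pressure is [E]/[L]³ = [E]⁴/(ℏc)³.
1 GeV⁴ → 1/(ℏc)³ × (1 GeV in J)⁴ = 2.10 × 10^37 Pa.
Convert the energy scale: 9.50 × 10^-3 eV⁴ = 9.50 × 10^-39 GeV⁴.
Result: 9.50 × 10^-39 × 2.10 × 10^37 = 0.199 Pa.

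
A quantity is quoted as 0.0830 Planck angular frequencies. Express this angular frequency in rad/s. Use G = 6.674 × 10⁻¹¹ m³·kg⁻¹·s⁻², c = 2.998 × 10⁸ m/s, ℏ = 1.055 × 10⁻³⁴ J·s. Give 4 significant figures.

One Planck angular frequency: ω_P = √(c⁵/(ℏG)) = 1.855 × 10⁴³ rad/s.
0.0830 × 1.855 × 10⁴³ rad/s = 1.539 × 10⁴² rad/s

1.539 × 10⁴² rad/s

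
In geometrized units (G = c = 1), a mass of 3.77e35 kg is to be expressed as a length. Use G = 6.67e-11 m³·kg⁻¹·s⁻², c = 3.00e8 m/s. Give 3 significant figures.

In G = c = 1 units mass has dimensions of length; the conversion factor is G/c².
3.77e35 kg × (G/c²) = 2.79e8 m

2.79e8 m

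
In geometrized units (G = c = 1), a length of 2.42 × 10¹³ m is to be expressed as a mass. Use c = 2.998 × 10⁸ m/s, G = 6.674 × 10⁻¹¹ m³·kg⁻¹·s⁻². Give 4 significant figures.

3.259 × 10⁴⁰ kg

Length → mass via c²/G.
2.42 × 10¹³ m × (c²/G) = 3.259 × 10⁴⁰ kg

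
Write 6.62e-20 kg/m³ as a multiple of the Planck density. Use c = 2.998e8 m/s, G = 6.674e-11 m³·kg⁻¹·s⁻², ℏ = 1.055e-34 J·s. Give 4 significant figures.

1.284e-116

Planck density: ρ_P = c⁵/(ℏG²) = 5.154e96 kg/m³.
6.62e-20 / 5.154e96 = 1.284e-116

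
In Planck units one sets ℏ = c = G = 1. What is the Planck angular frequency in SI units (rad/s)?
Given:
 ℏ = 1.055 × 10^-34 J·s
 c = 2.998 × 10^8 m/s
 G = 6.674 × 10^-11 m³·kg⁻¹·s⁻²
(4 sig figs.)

ω_P = √(c⁵/(ℏG))
  = √(3.440 × 10^86)
  = 1.855 × 10^43 rad/s

1.855 × 10^43 rad/s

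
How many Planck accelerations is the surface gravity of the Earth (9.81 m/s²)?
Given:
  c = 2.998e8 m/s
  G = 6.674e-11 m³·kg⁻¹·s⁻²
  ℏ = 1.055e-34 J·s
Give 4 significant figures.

1.764e-51

Planck acceleration: a_P = √(c⁷/(ℏG)) = 5.560e51 m/s².
9.81 / 5.560e51 = 1.764e-51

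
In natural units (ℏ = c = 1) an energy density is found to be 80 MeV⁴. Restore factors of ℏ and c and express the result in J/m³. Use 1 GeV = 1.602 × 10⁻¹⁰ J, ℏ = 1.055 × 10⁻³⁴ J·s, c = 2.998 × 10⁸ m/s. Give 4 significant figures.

[E]/[L]³ = [E]⁴/(ℏc)³; restore (ℏc)⁻³.
1 GeV⁴ → 1/(ℏc)³ × (1 GeV in J)⁴ = 2.082 × 10³⁷ J/m³.
Convert the energy scale: 80 MeV⁴ = 8.00 × 10⁻¹¹ GeV⁴.
Result: 8.00 × 10⁻¹¹ × 2.082 × 10³⁷ = 1.665 × 10²⁷ J/m³.

1.665 × 10²⁷ J/m³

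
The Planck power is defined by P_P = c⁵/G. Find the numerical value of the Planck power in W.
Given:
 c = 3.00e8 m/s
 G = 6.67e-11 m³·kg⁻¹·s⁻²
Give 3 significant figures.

3.64e52 W

P_P = c⁵/G
  = 2.43e42 / 6.67e-11
  = 3.64e52 W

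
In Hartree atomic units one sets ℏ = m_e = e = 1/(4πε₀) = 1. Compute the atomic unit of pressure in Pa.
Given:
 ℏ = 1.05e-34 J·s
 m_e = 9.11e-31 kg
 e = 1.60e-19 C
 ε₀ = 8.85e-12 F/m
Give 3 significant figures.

3.01e13 Pa

P_au = E_h/a₀³ = m_e⁴e¹⁰/((4πε₀)⁵ℏ⁸)
E_h = 4.38e-18 J
a₀ = 5.26e-11 m
E_h/a₀³ = 3.01e13 Pa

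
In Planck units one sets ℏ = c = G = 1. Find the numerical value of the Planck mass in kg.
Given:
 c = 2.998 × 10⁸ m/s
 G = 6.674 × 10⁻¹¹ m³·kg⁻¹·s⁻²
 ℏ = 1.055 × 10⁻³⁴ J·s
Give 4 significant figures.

m_P = √(ℏc/G)
  = √(4.739 × 10⁻¹⁶)
  = 2.177 × 10⁻⁸ kg

2.177 × 10⁻⁸ kg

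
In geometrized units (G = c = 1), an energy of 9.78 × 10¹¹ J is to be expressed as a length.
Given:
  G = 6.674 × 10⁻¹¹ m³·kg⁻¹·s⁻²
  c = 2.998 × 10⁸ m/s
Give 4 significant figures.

Energy → length via G/c⁴.
9.78 × 10¹¹ J × (G/c⁴) = 8.080 × 10⁻³³ m

8.080 × 10⁻³³ m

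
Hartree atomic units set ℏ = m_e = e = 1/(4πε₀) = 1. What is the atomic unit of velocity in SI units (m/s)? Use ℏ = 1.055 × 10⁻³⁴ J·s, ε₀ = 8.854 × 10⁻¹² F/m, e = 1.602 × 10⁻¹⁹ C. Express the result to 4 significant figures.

2.186 × 10⁶ m/s

The unique combination of the constants set to 1 with dimensions of velocity is v_au = e²/(4πε₀ℏ).
  = 2.566 × 10⁻³⁸ / 1.174 × 10⁻⁴⁴
  = 2.186 × 10⁶ m/s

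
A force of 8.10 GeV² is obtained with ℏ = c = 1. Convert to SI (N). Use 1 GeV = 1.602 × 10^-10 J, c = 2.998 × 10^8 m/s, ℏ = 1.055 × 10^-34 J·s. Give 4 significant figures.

Force is [E]/[L] = [E]²/(ℏc); restore (ℏc)⁻¹.
1 GeV² → 1/(ℏc) × (1 GeV in J)² = 8.114 × 10^5 N.
Result: 8.10 × 8.114 × 10^5 = 6.572 × 10^6 N.

6.572 × 10^6 N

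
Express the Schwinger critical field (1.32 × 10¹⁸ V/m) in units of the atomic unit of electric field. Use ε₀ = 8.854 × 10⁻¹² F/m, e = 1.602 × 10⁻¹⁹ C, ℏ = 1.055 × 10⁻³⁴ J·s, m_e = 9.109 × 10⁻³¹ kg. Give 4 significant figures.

2.573 × 10⁶

atomic unit of electric field: E_au = E_h/(e a₀) = m_e²e⁵/((4πε₀)³ℏ⁴) = 5.131 × 10¹¹ V/m.
1.32 × 10¹⁸ / 5.131 × 10¹¹ = 2.573 × 10⁶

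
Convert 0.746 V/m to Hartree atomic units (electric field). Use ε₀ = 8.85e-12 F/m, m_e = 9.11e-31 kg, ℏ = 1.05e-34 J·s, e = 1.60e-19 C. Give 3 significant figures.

1.43e-12

atomic unit of electric field: E_au = E_h/(e a₀) = m_e²e⁵/((4πε₀)³ℏ⁴) = 5.20e11 V/m.
0.746 / 5.20e11 = 1.43e-12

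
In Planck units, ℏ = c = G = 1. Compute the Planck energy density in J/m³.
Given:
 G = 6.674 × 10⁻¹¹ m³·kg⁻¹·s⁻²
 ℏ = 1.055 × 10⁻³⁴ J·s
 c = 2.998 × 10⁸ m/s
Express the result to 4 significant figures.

4.632 × 10¹¹³ J/m³

Dimensional analysis gives u_P = c⁷/(ℏG²).
  = 2.177 × 10⁵⁹ / 4.699 × 10⁻⁵⁵
  = 4.632 × 10¹¹³ J/m³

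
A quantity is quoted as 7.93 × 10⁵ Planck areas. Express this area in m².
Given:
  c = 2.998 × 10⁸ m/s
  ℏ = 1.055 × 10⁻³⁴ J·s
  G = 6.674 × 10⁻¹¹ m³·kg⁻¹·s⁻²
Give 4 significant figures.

2.072 × 10⁻⁶⁴ m²

One Planck area: A_P = ℏG/c³ = 2.613 × 10⁻⁷⁰ m².
7.93 × 10⁵ × 2.613 × 10⁻⁷⁰ m² = 2.072 × 10⁻⁶⁴ m²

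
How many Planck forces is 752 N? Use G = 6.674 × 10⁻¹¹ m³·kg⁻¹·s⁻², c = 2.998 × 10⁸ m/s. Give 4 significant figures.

Planck force: F_P = c⁴/G = 1.210 × 10⁴⁴ N.
752 / 1.210 × 10⁴⁴ = 6.213 × 10⁻⁴²

6.213 × 10⁻⁴²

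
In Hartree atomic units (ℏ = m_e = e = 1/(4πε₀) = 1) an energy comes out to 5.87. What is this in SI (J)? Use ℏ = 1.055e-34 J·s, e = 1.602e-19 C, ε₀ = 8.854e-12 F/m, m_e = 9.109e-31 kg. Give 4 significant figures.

2.556e-17 J

One hartree: E_h = m_e e⁴/(4πε₀ℏ)² = 4.354e-18 J.
5.87 × 4.354e-18 J = 2.556e-17 J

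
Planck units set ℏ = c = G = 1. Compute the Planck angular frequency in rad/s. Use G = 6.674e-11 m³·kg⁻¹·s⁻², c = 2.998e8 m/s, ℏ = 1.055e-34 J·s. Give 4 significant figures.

1.855e43 rad/s

From ℏ = c = G = 1 the angular frequency scale is ω_P = √(c⁵/(ℏG)).
  = √(3.440e86)
  = 1.855e43 rad/s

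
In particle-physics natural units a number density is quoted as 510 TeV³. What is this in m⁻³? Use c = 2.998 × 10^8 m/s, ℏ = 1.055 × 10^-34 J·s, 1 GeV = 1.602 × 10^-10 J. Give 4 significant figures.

Number density is [L]⁻³ = [E]³/(ℏc)³.
1 GeV³ → 1/(ℏc)³ × (1 GeV in J)³ = 1.299 × 10^47 m⁻³.
Convert the energy scale: 510 TeV³ = 5.10 × 10^11 GeV³.
Result: 5.10 × 10^11 × 1.299 × 10^47 = 6.627 × 10^58 m⁻³.

6.627 × 10^58 m⁻³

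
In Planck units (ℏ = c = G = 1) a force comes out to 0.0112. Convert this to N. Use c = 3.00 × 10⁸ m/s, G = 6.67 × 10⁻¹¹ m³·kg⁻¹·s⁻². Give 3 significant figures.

1.36 × 10⁴² N

One Planck force: F_P = c⁴/G = 1.21 × 10⁴⁴ N.
0.0112 × 1.21 × 10⁴⁴ N = 1.36 × 10⁴² N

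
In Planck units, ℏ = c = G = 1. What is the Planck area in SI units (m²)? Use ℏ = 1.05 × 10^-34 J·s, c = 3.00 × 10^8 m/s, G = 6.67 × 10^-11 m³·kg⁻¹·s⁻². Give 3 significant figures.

The unique combination of the constants set to 1 with dimensions of area is A_P = ℏG/c³.
  = 7.00 × 10^-45 / 2.70 × 10^25
  = 2.59 × 10^-70 m²

2.59 × 10^-70 m²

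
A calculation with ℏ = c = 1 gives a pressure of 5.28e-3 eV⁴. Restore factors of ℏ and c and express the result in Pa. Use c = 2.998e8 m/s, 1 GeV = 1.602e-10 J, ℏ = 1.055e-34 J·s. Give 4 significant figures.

0.1099 Pa

Pressure is [E]/[L]³ = [E]⁴/(ℏc)³.
1 GeV⁴ → 1/(ℏc)³ × (1 GeV in J)⁴ = 2.082e37 Pa.
Convert the energy scale: 5.28e-3 eV⁴ = 5.28e-39 GeV⁴.
Result: 5.28e-39 × 2.082e37 = 0.1099 Pa.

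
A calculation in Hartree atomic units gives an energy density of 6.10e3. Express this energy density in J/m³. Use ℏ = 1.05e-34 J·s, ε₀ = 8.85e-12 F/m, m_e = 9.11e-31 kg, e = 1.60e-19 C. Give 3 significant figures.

One atomic unit of energy density: u_au = E_h/a₀³ = m_e⁴e¹⁰/((4πε₀)⁵ℏ⁸) = 3.01e13 J/m³.
6.10e3 × 3.01e13 J/m³ = 1.84e17 J/m³

1.84e17 J/m³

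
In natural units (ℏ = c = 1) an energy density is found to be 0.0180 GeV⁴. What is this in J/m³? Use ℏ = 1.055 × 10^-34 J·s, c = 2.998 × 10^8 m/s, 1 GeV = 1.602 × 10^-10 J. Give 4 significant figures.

[E]/[L]³ = [E]⁴/(ℏc)³; restore (ℏc)⁻³.
1 GeV⁴ → 1/(ℏc)³ × (1 GeV in J)⁴ = 2.082 × 10^37 J/m³.
Result: 0.0180 × 2.082 × 10^37 = 3.747 × 10^35 J/m³.

3.747 × 10^35 J/m³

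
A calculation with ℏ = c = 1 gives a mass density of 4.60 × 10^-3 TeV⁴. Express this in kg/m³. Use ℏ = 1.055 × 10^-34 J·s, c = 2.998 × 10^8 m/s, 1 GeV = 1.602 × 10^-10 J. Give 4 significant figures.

Mass density is [E]/(c²[L]³) = [E]⁴/(ℏ³c⁵).
1 GeV⁴ → 1/(ℏ³c⁵) × (1 GeV in J)⁴ = 2.316 × 10^20 kg/m³.
Convert the energy scale: 4.60 × 10^-3 TeV⁴ = 4.60 × 10^9 GeV⁴.
Result: 4.60 × 10^9 × 2.316 × 10^20 = 1.065 × 10^30 kg/m³.

1.065 × 10^30 kg/m³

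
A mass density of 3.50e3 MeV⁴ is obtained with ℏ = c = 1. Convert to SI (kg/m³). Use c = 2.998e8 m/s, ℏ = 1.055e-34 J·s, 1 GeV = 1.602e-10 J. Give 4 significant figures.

8.106e11 kg/m³

Mass density is [E]/(c²[L]³) = [E]⁴/(ℏ³c⁵).
1 GeV⁴ → 1/(ℏ³c⁵) × (1 GeV in J)⁴ = 2.316e20 kg/m³.
Convert the energy scale: 3.50e3 MeV⁴ = 3.50e-9 GeV⁴.
Result: 3.50e-9 × 2.316e20 = 8.106e11 kg/m³.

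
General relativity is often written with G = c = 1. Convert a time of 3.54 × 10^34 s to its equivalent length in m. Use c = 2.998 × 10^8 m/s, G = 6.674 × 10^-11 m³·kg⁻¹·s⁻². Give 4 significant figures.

1.061 × 10^43 m

Time → length via c.
3.54 × 10^34 s × (c) = 1.061 × 10^43 m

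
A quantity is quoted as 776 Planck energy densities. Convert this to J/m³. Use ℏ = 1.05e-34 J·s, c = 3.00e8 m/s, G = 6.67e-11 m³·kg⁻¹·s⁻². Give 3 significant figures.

One Planck energy density: u_P = c⁷/(ℏG²) = 4.68e113 J/m³.
776 × 4.68e113 J/m³ = 3.63e116 J/m³

3.63e116 J/m³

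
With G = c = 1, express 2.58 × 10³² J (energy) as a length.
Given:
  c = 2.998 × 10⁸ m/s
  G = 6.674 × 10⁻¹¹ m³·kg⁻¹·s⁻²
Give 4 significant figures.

2.131 × 10⁻¹² m

Energy → length via G/c⁴.
2.58 × 10³² J × (G/c⁴) = 2.131 × 10⁻¹² m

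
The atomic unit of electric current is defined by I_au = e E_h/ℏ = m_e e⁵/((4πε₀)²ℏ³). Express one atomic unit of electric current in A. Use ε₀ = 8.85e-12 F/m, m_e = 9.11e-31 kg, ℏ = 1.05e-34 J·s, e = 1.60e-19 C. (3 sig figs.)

6.67e-3 A

I_au = e E_h/ℏ = m_e e⁵/((4πε₀)²ℏ³)
E_h = 4.38e-18 J
e·E_h/ℏ = 6.67e-3 A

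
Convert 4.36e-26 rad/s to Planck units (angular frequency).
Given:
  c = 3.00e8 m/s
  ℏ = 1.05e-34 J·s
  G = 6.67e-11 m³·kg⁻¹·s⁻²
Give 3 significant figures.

2.34e-69

Planck angular frequency: ω_P = √(c⁵/(ℏG)) = 1.86e43 rad/s.
4.36e-26 / 1.86e43 = 2.34e-69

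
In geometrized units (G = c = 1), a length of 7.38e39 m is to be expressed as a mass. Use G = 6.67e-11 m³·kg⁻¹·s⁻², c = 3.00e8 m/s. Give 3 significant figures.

9.96e66 kg

Length → mass via c²/G.
7.38e39 m × (c²/G) = 9.96e66 kg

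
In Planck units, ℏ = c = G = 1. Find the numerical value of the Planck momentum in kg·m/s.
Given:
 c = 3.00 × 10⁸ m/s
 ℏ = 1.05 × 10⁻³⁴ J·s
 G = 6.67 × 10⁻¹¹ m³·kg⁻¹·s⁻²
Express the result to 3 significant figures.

6.52 kg·m/s

From ℏ = c = G = 1 the momentum scale is p_P = √(ℏc³/G).
  = √(42.5)
  = 6.52 kg·m/s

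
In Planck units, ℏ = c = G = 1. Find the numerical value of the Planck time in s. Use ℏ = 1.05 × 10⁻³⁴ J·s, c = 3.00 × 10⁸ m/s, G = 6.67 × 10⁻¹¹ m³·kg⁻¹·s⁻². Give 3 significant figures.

The unique combination of the constants set to 1 with dimensions of time is t_P = √(ℏG/c⁵).
  = √(2.88 × 10⁻⁸⁷)
  = 5.37 × 10⁻⁴⁴ s

5.37 × 10⁻⁴⁴ s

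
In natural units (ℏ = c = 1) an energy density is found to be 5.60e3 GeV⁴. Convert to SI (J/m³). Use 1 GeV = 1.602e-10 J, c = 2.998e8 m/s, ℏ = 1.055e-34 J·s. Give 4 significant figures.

[E]/[L]³ = [E]⁴/(ℏc)³; restore (ℏc)⁻³.
1 GeV⁴ → 1/(ℏc)³ × (1 GeV in J)⁴ = 2.082e37 J/m³.
Result: 5.60e3 × 2.082e37 = 1.166e41 J/m³.

1.166e41 J/m³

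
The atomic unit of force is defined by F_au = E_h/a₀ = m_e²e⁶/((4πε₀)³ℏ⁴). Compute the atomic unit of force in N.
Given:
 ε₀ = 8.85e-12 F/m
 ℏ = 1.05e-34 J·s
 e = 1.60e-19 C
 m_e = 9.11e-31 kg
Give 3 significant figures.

8.33e-8 N

F_au = E_h/a₀ = m_e²e⁶/((4πε₀)³ℏ⁴)
E_h = 4.38e-18 J
a₀ = 5.26e-11 m
E_h/a₀ = 8.33e-8 N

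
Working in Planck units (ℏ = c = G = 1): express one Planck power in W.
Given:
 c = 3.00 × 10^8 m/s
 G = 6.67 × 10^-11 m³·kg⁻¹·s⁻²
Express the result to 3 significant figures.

3.64 × 10^52 W

Dimensional analysis gives P_P = c⁵/G.
  = 2.43 × 10^42 / 6.67 × 10^-11
  = 3.64 × 10^52 W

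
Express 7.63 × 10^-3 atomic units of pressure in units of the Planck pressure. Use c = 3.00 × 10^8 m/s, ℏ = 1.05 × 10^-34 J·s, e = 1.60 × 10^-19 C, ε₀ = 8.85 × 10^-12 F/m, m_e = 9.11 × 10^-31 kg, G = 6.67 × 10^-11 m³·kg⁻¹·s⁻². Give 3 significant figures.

atomic unit of pressure: P_au = E_h/a₀³ = m_e⁴e¹⁰/((4πε₀)⁵ℏ⁸) = 3.01 × 10^13 Pa
Planck pressure: p_P = c⁷/(ℏG²) = 4.68 × 10^113 Pa
7.63 × 10^-3 × 3.01 × 10^13 / 4.68 × 10^113 = 4.91 × 10^-103

4.91 × 10^-103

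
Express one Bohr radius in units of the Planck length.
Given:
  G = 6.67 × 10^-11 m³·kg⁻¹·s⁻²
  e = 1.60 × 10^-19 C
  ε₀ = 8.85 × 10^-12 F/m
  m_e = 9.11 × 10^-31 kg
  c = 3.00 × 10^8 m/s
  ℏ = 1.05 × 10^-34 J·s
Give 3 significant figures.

3.26 × 10^24

Bohr radius: a₀ = 4πε₀ℏ²/(m_e e²) = 5.26 × 10^-11 m
Planck length: ℓ_P = √(ℏG/c³) = 1.61 × 10^-35 m
ratio = 5.26 × 10^-11 / 1.61 × 10^-35 = 3.26 × 10^24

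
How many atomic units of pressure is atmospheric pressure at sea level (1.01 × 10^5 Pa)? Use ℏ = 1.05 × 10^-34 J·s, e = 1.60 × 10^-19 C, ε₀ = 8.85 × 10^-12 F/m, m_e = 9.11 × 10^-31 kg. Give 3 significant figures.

3.35 × 10^-9

atomic unit of pressure: P_au = E_h/a₀³ = m_e⁴e¹⁰/((4πε₀)⁵ℏ⁸) = 3.01 × 10^13 Pa.
1.01 × 10^5 / 3.01 × 10^13 = 3.35 × 10^-9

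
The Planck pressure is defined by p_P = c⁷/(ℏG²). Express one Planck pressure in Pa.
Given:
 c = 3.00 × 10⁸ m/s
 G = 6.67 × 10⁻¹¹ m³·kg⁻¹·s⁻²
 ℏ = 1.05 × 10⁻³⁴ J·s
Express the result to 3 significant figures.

p_P = c⁷/(ℏG²)
  = 2.19 × 10⁵⁹ / 4.67 × 10⁻⁵⁵
  = 4.68 × 10¹¹³ Pa

4.68 × 10¹¹³ Pa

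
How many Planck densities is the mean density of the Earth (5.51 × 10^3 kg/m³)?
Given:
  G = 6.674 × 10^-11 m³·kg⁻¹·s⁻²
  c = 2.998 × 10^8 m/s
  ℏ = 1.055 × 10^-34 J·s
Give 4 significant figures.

1.069 × 10^-93

Planck density: ρ_P = c⁵/(ℏG²) = 5.154 × 10^96 kg/m³.
5.51 × 10^3 / 5.154 × 10^96 = 1.069 × 10^-93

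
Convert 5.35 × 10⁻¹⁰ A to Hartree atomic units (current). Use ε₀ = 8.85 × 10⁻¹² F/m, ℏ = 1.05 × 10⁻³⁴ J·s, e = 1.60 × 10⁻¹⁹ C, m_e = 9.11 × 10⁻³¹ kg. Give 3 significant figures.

atomic unit of electric current: I_au = e E_h/ℏ = m_e e⁵/((4πε₀)²ℏ³) = 6.67 × 10⁻³ A.
5.35 × 10⁻¹⁰ / 6.67 × 10⁻³ = 8.02 × 10⁻⁸

8.02 × 10⁻⁸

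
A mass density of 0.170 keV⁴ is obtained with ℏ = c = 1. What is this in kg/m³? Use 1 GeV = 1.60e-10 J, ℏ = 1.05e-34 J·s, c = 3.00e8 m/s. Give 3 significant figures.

Mass density is [E]/(c²[L]³) = [E]⁴/(ℏ³c⁵).
1 GeV⁴ → 1/(ℏ³c⁵) × (1 GeV in J)⁴ = 2.33e20 kg/m³.
Convert the energy scale: 0.170 keV⁴ = 1.70e-25 GeV⁴.
Result: 1.70e-25 × 2.33e20 = 3.96e-5 kg/m³.

3.96e-5 kg/m³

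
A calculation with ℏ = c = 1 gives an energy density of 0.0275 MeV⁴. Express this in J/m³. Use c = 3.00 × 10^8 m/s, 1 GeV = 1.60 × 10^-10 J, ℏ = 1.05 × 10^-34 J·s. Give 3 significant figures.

[E]/[L]³ = [E]⁴/(ℏc)³; restore (ℏc)⁻³.
1 GeV⁴ → 1/(ℏc)³ × (1 GeV in J)⁴ = 2.10 × 10^37 J/m³.
Convert the energy scale: 0.0275 MeV⁴ = 2.75 × 10^-14 GeV⁴.
Result: 2.75 × 10^-14 × 2.10 × 10^37 = 5.77 × 10^23 J/m³.

5.77 × 10^23 J/m³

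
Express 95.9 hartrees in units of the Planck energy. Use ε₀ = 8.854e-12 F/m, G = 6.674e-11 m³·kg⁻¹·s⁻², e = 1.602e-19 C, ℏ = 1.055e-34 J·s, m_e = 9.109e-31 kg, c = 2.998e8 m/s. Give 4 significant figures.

2.134e-25

hartree: E_h = m_e e⁴/(4πε₀ℏ)² = 4.354e-18 J
Planck energy: E_P = √(ℏc⁵/G) = 1.957e9 J
95.9 × 4.354e-18 / 1.957e9 = 2.134e-25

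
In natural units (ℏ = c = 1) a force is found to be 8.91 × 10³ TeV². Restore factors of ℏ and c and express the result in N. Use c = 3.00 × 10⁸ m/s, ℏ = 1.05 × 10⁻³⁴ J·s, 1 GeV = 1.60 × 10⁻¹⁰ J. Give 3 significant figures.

7.24 × 10¹⁵ N

Force is [E]/[L] = [E]²/(ℏc); restore (ℏc)⁻¹.
1 GeV² → 1/(ℏc) × (1 GeV in J)² = 8.13 × 10⁵ N.
Convert the energy scale: 8.91 × 10³ TeV² = 8.91 × 10⁹ GeV².
Result: 8.91 × 10⁹ × 8.13 × 10⁵ = 7.24 × 10¹⁵ N.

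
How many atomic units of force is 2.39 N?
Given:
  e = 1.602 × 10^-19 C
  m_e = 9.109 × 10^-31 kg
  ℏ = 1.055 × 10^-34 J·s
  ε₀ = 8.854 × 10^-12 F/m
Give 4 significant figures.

atomic unit of force: F_au = E_h/a₀ = m_e²e⁶/((4πε₀)³ℏ⁴) = 8.220 × 10^-8 N.
2.39 / 8.220 × 10^-8 = 2.908 × 10^7

2.908 × 10^7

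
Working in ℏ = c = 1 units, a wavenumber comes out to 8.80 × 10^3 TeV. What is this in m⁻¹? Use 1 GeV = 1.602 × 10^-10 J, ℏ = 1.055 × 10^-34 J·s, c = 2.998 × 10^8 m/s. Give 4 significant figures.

Inverse length is [E]/(ℏc).
1 GeV → 1/(ℏc) × (1 GeV in J) = 5.065 × 10^15 m⁻¹.
Convert the energy scale: 8.80 × 10^3 TeV = 8.80 × 10^6 GeV.
Result: 8.80 × 10^6 × 5.065 × 10^15 = 4.457 × 10^22 m⁻¹.

4.457 × 10^22 m⁻¹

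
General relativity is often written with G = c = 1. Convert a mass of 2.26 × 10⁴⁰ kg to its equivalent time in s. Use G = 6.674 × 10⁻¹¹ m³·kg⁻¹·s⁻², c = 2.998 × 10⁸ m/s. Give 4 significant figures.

5.598 × 10⁴ s

Mass → time via G/c³.
2.26 × 10⁴⁰ kg × (G/c³) = 5.598 × 10⁴ s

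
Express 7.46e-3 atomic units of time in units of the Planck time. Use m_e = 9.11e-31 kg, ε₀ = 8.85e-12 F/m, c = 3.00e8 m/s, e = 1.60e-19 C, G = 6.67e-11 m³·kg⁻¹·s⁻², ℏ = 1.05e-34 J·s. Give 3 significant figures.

3.33e24

atomic unit of time: τ_au = (4πε₀)²ℏ³/(m_e e⁴) = 2.40e-17 s
Planck time: t_P = √(ℏG/c⁵) = 5.37e-44 s
7.46e-3 × 2.40e-17 / 5.37e-44 = 3.33e24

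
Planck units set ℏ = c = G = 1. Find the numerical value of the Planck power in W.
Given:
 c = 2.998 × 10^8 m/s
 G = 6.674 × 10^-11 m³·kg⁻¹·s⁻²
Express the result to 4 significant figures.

3.629 × 10^52 W

Dimensional analysis gives P_P = c⁵/G.
  = 2.422 × 10^42 / 6.674 × 10^-11
  = 3.629 × 10^52 W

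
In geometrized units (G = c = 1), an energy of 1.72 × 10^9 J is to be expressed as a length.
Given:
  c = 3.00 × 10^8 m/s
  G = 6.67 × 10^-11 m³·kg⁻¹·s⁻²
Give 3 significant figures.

Energy → length via G/c⁴.
1.72 × 10^9 J × (G/c⁴) = 1.42 × 10^-35 m

1.42 × 10^-35 m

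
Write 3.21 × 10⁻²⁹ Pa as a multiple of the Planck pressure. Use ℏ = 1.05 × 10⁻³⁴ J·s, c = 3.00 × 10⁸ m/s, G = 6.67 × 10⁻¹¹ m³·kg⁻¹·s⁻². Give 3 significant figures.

Planck pressure: p_P = c⁷/(ℏG²) = 4.68 × 10¹¹³ Pa.
3.21 × 10⁻²⁹ / 4.68 × 10¹¹³ = 6.86 × 10⁻¹⁴³

6.86 × 10⁻¹⁴³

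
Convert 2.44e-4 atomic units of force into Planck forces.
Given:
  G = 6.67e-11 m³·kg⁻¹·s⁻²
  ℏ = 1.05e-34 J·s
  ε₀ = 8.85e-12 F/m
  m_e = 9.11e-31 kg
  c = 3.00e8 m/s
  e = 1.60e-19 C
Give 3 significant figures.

atomic unit of force: F_au = E_h/a₀ = m_e²e⁶/((4πε₀)³ℏ⁴) = 8.33e-8 N
Planck force: F_P = c⁴/G = 1.21e44 N
2.44e-4 × 8.33e-8 / 1.21e44 = 1.67e-55

1.67e-55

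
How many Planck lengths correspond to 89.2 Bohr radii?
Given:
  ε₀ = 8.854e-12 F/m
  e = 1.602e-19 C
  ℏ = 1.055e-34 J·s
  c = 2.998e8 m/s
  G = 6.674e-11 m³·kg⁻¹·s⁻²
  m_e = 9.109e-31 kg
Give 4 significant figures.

Bohr radius: a₀ = 4πε₀ℏ²/(m_e e²) = 5.297e-11 m
Planck length: ℓ_P = √(ℏG/c³) = 1.616e-35 m
89.2 × 5.297e-11 / 1.616e-35 = 2.923e26

2.923e26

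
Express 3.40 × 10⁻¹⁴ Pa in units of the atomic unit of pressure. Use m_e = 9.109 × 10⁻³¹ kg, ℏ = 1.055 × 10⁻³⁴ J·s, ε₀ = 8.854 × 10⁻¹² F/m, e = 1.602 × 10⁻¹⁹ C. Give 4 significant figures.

atomic unit of pressure: P_au = E_h/a₀³ = m_e⁴e¹⁰/((4πε₀)⁵ℏ⁸) = 2.929 × 10¹³ Pa.
3.40 × 10⁻¹⁴ / 2.929 × 10¹³ = 1.161 × 10⁻²⁷

1.161 × 10⁻²⁷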